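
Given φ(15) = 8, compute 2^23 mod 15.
By Euler: 2^{8} ≡ 1 (mod 15) since gcd(2, 15) = 1. 23 = 2×8 + 7. So 2^{23} ≡ 2^{7} ≡ 8 (mod 15)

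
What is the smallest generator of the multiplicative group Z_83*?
g = 2. Powers: [2, 4, 8, 16, 32, 64, 45, 7, 14, ...] generates all 82 non-zero residues.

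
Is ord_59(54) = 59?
Powers of 54 mod 59: 54^1≡54, 54^2≡25, 54^3≡52, 54^4≡35, 54^5≡2, 54^6≡49, 54^7≡50, 54^8≡45, 54^9≡11, 54^10≡4, 54^11≡39, 54^12≡41, 54^13≡31, 54^14≡22, 54^15≡8, 54^16≡19, 54^17≡23, 54^18≡3, 54^19≡44, 54^20≡16, 54^21≡38, 54^22≡46, 54^23≡6, 54^24≡29, 54^25≡32, 54^26≡17, 54^27≡33, 54^28≡12, 54^29≡58, 54^30≡5, 54^31≡34, 54^32≡7, 54^33≡24, 54^34≡57, 54^35≡10, 54^36≡9, 54^37≡14, 54^38≡48, 54^39≡55, 54^40≡20, 54^41≡18, 54^42≡28, 54^43≡37, 54^44≡51, 54^45≡40, 54^46≡36, 54^47≡56, 54^48≡15, 54^49≡43, 54^50≡21, 54^51≡13, 54^52≡53, 54^53≡30, 54^54≡27, 54^55≡42, 54^56≡26, 54^57≡47, 54^58≡1. Already 54^58≡1, so the order is 58 < 59. No, the actual order is 58.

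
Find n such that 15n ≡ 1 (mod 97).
Since 97 is prime, by Fermat 15^(-1) ≡ 15^{95} ≡ 13 (mod 97). Verify: 15 × 13 = 195 ≡ 1 (mod 97)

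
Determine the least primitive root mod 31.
g = 3. Powers: [3, 9, 27, 19, 26, 16, 17, 20, ...] generates all 30 non-zero residues.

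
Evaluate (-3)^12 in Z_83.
By repeated squaring (mod 83): (-3)^{1}≡80, (-3)^{2}≡9, (-3)^{4}≡81, (-3)^{8}≡4. Then (-3)^{12} = (-3)^{8+4} ≡ 4 × 81 ≡ 75 (mod 83)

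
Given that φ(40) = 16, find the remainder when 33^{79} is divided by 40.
By Euler: 33^{16} ≡ 1 mod 40 since gcd(33, 40) = 1. 79 = 4×16 + 15. So 33^{79} ≡ 33^{15} ≡ 17 mod 40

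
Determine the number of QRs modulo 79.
The squaring map on Z_79* is 2-to-1, so there are (78)/2 = 39 QRs.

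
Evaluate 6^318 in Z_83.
Using Fermat: 6^{82} ≡ 1 mod 83. 318 ≡ 72 mod 82. So 6^{318} ≡ 6^{72} ≡ 7 mod 83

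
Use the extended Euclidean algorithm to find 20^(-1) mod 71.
Extended GCD: 20(32) + 71(-9) = 1. So 20^(-1) ≡ 32 mod 71. Verify: 20 × 32 = 640 ≡ 1 mod 71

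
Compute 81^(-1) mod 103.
Since 103 is prime, by Fermat 81^(-1) ≡ 81^{101} ≡ 14 mod 103. Verify: 81 × 14 = 1134 ≡ 1 mod 103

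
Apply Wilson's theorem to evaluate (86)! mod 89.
(88)! = (86)! × (87) × (88) ≡ -1 mod 89. So (86)! ≡ -1 × [(88)(87)]^(-1) ≡ 44 mod 89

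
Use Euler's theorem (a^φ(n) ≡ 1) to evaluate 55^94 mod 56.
By Euler: 55^{24} ≡ 1 (mod 56) since gcd(55, 56) = 1. 94 = 3×24 + 22. So 55^{94} ≡ 55^{22} ≡ 1 (mod 56)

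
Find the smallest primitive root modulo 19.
g = 2. For each prime q|18: 2^{9}≡18, 2^{6}≡7, none ≡ 1, so ord_19(2) = 18 and 2 is a primitive root.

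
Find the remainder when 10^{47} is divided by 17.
By Fermat: 10^{16} ≡ 1 (mod 17). 47 = 2×16 + 15. So 10^{47} ≡ 10^{15} ≡ 12 (mod 17)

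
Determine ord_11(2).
Powers of 2 mod 11: 2^1≡2, 2^2≡4, 2^3≡8, 2^4≡5, 2^5≡10, 2^6≡9, 2^7≡7, 2^8≡3, 2^9≡6, 2^10≡1. ord_11(2) = 10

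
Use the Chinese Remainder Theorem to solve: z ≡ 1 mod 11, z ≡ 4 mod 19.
M = 11 × 19 = 209. M₁ = 19, y₁ ≡ 7 mod 11. M₂ = 11, y₂ ≡ 7 mod 19. z = 1×19×7 + 4×11×7 ≡ 23 mod 209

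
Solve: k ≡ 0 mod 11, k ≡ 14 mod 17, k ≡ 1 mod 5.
M = 11 × 17 × 5 = 935. M₁ = 85, y₁ ≡ 7 mod 11. M₂ = 55, y₂ ≡ 13 mod 17. M₃ = 187, y₃ ≡ 3 mod 5. k = 0×85×7 + 14×55×13 + 1×187×3 ≡ 286 mod 935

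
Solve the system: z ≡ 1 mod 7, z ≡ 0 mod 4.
M = 7 × 4 = 28. M₁ = 4, y₁ ≡ 2 mod 7. M₂ = 7, y₂ ≡ 3 mod 4. z = 1×4×2 + 0×7×3 ≡ 8 mod 28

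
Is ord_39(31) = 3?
Powers of 31 mod 39: 31^1≡31, 31^2≡25, 31^3≡34, 31^4≡1. 31^3≡34≢1, so ord ≠ 3. No, the actual order is 4.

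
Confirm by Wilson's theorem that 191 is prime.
(190)! mod 191 = 190. Since this equals -1 mod 191, Wilson confirms 191 is prime.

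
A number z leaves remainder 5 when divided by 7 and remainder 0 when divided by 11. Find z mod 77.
M = 7 × 11 = 77. M₁ = 11, y₁ ≡ 2 mod 7. M₂ = 7, y₂ ≡ 8 mod 11. z = 5×11×2 + 0×7×8 ≡ 33 mod 77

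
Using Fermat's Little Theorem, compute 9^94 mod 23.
By Fermat: 9^{22} ≡ 1 mod 23. 94 = 4×22 + 6. So 9^{94} ≡ 9^{6} ≡ 3 mod 23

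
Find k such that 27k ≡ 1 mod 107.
Since 107 is prime, by Fermat 27^(-1) ≡ 27^{105} ≡ 4 mod 107. Verify: 27 × 4 = 108 ≡ 1 mod 107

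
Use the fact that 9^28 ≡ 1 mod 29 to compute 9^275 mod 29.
By Fermat: 9^{28} ≡ 1 mod 29. 275 ≡ 23 mod 28. So 9^{275} ≡ 9^{23} ≡ 6 mod 29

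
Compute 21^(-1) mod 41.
Since 41 is prime, by Fermat 21^(-1) ≡ 21^{39} ≡ 2 mod 41. Verify: 21 × 2 = 42 ≡ 1 mod 41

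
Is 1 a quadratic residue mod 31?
By Euler's criterion: 1^{15} ≡ 1 mod 31. Since this equals 1, 1 is a QR.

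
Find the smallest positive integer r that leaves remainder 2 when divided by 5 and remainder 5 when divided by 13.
M = 5 × 13 = 65. M₁ = 13, y₁ ≡ 2 (mod 5). M₂ = 5, y₂ ≡ 8 (mod 13). r = 2×13×2 + 5×5×8 ≡ 57 (mod 65)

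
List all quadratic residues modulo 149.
Quadratic residues modulo 149: {1, 4, 5, 6, 7, 9, 16, 17, 19, 20, 22, 24, 25, 26, 28, 29, 30, 31, 33, 35, 36, 37, 39, 42, 45, 46, 47, 49, 53, 54, 61, 63, 64, 67, 68, 69, 73, 76, 80, 81, 82, 85, 86, 88, 95, 96, 100, 102, 103, 104, 107, 110, 112, 113, 114, 116, 118, 119, 120, 121, 123, 124, 125, 127, 129, 130, 132, 133, 140, 142, 143, 144, 145, 148}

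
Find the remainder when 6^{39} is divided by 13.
By Fermat: 6^{12} ≡ 1 (mod 13). 39 = 3×12 + 3. So 6^{39} ≡ 6^{3} ≡ 8 (mod 13)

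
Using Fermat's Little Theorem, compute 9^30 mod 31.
By Fermat's Little Theorem, 9^{30} ≡ 1 (mod 31) since 31 is prime and gcd(9, 31) = 1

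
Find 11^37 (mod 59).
By repeated squaring (mod 59): 11^{1}≡11, 11^{2}≡3, 11^{4}≡9, 11^{8}≡22, 11^{16}≡12, 11^{32}≡26. Then 11^{37} = 11^{32+4+1} ≡ 26 × 9 × 11 ≡ 37 (mod 59)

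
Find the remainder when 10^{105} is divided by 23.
By Fermat: 10^{22} ≡ 1 (mod 23). 105 = 4×22 + 17. So 10^{105} ≡ 10^{17} ≡ 17 (mod 23)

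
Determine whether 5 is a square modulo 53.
By Euler's criterion: 5^{26} ≡ 52 (mod 53). Since this equals -1 (≡ 52), 5 is not a QR.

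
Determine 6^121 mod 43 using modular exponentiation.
Using Fermat: 6^{42} ≡ 1 (mod 43). 121 ≡ 37 (mod 42). So 6^{121} ≡ 6^{37} ≡ 6 (mod 43)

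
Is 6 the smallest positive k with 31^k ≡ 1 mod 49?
Powers of 31 mod 49: 31^1≡31, 31^2≡30, 31^3≡48, 31^4≡18, 31^5≡19, 31^6≡1. First k with 31^k≡1 is k=6. Yes, ord_49(31) = 6.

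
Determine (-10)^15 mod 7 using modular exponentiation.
Using Fermat: (-10)^{6} ≡ 1 (mod 7). 15 ≡ 3 (mod 6). So (-10)^{15} ≡ (-10)^{3} ≡ 1 (mod 7)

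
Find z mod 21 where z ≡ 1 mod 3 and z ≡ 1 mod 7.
M = 3 × 7 = 21. M₁ = 7, y₁ ≡ 1 mod 3. M₂ = 3, y₂ ≡ 5 mod 7. z = 1×7×1 + 1×3×5 ≡ 1 mod 21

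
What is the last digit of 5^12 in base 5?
By repeated squaring (mod 5): 5^{1}≡0, 5^{2}≡0, 5^{4}≡0, 5^{8}≡0. Then 5^{12} = 5^{8+4} ≡ 0 × 0 ≡ 0 (mod 5)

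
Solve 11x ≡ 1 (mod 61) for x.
Since 61 is prime, by Fermat 11^(-1) ≡ 11^{59} ≡ 50 (mod 61). Verify: 11 × 50 = 550 ≡ 1 (mod 61)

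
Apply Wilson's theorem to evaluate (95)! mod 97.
(96)! = (95)! × (96) ≡ -1 (mod 97). So (95)! ≡ -1 × (96)^(-1) ≡ (-1)×(-1) = 1 (mod 97)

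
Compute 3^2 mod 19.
3^{2} = 9 ≡ 9 mod 19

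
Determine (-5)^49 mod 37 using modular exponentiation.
Using Fermat: (-5)^{36} ≡ 1 (mod 37). 49 ≡ 13 (mod 36). So (-5)^{49} ≡ (-5)^{13} ≡ 24 (mod 37)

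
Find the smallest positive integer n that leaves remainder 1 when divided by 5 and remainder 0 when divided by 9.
M = 5 × 9 = 45. M₁ = 9, y₁ ≡ 4 (mod 5). M₂ = 5, y₂ ≡ 2 (mod 9). n = 1×9×4 + 0×5×2 ≡ 36 (mod 45)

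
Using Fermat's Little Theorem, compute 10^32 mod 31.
By Fermat: 10^{30} ≡ 1 mod 31. So 10^{32} = 10^{30} · 10^{2} ≡ 10^{2} ≡ 7 mod 31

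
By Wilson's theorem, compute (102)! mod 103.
By Wilson's theorem, (102)! ≡ -1 ≡ 102 mod 103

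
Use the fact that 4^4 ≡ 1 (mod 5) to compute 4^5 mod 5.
By Fermat: 4^{4} ≡ 1 (mod 5). So 4^{5} = 4^{4} · 4^{1} ≡ 4^{1} ≡ 4 (mod 5)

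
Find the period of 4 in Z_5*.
Powers of 4 mod 5: 4^1≡4, 4^2≡1. Order = 2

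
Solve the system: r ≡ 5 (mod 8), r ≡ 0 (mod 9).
M = 8 × 9 = 72. M₁ = 9, y₁ ≡ 1 (mod 8). M₂ = 8, y₂ ≡ 8 (mod 9). r = 5×9×1 + 0×8×8 ≡ 45 (mod 72)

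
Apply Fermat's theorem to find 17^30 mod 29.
By Fermat: 17^{28} ≡ 1 mod 29. So 17^{30} = 17^{28} · 17^{2} ≡ 17^{2} ≡ 28 mod 29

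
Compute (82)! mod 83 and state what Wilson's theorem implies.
(82)! mod 83 = 82. Since this equals -1 (mod 83), Wilson confirms 83 is prime.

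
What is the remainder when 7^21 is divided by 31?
By repeated squaring (mod 31): 7^{1}≡7, 7^{2}≡18, 7^{4}≡14, 7^{8}≡10, 7^{16}≡7. Then 7^{21} = 7^{16+4+1} ≡ 7 × 14 × 7 ≡ 4 (mod 31)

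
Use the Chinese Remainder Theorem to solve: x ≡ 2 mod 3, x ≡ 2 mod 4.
M = 3 × 4 = 12. M₁ = 4, y₁ ≡ 1 mod 3. M₂ = 3, y₂ ≡ 3 mod 4. x = 2×4×1 + 2×3×3 ≡ 2 mod 12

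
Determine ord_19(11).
Powers of 11 mod 19: 11^1≡11, 11^2≡7, 11^3≡1. Order = 3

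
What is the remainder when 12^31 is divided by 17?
Using Fermat: 12^{16} ≡ 1 (mod 17). 31 ≡ 15 (mod 16). So 12^{31} ≡ 12^{15} ≡ 10 (mod 17)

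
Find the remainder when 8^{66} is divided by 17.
By Fermat: 8^{16} ≡ 1 (mod 17). 66 = 4×16 + 2. So 8^{66} ≡ 8^{2} ≡ 13 (mod 17)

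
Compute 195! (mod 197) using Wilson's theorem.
(196)! = (195)! × (196) ≡ -1 (mod 197). So (195)! ≡ -1 × (196)^(-1) ≡ (-1)×(-1) = 1 (mod 197)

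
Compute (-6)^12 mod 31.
By repeated squaring (mod 31): (-6)^{1}≡25, (-6)^{2}≡5, (-6)^{4}≡25, (-6)^{8}≡5. Then (-6)^{12} = (-6)^{8+4} ≡ 5 × 25 ≡ 1 (mod 31)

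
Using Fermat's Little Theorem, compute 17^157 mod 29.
By Fermat: 17^{28} ≡ 1 (mod 29). 157 = 5×28 + 17. So 17^{157} ≡ 17^{17} ≡ 17 (mod 29)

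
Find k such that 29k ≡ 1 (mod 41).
Since 41 is prime, by Fermat 29^(-1) ≡ 29^{39} ≡ 17 (mod 41). Verify: 29 × 17 = 493 ≡ 1 (mod 41)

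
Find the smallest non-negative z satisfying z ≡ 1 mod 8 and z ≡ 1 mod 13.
M = 8 × 13 = 104. M₁ = 13, y₁ ≡ 5 mod 8. M₂ = 8, y₂ ≡ 5 mod 13. z = 1×13×5 + 1×8×5 ≡ 1 mod 104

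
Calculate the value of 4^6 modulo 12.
By repeated squaring mod 12: 4^{1}≡4, 4^{2}≡4, 4^{4}≡4. Then 4^{6} = 4^{4+2} ≡ 4 × 4 ≡ 4 mod 12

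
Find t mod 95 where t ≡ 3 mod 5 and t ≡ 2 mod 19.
M = 5 × 19 = 95. M₁ = 19, y₁ ≡ 4 mod 5. M₂ = 5, y₂ ≡ 4 mod 19. t = 3×19×4 + 2×5×4 ≡ 78 mod 95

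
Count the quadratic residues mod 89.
Exactly half the non-zero residues mod a prime are QRs: (89-1)/2 = 44.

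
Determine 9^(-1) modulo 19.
Since 19 is prime, by Fermat 9^(-1) ≡ 9^{17} ≡ 17 mod 19. Verify: 9 × 17 = 153 ≡ 1 mod 19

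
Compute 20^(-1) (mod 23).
Since 23 is prime, by Fermat 20^(-1) ≡ 20^{21} ≡ 15 (mod 23). Verify: 20 × 15 = 300 ≡ 1 (mod 23)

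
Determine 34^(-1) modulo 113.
Since 113 is prime, by Fermat 34^(-1) ≡ 34^{111} ≡ 10 (mod 113). Verify: 34 × 10 = 340 ≡ 1 (mod 113)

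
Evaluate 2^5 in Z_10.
By repeated squaring mod 10: 2^{1}≡2, 2^{2}≡4, 2^{4}≡6. Then 2^{5} = 2^{4+1} ≡ 6 × 2 ≡ 2 mod 10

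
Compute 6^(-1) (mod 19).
Since 19 is prime, by Fermat 6^(-1) ≡ 6^{17} ≡ 16 (mod 19). Verify: 6 × 16 = 96 ≡ 1 (mod 19)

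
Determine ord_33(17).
Powers of 17 mod 33: 17^1≡17, 17^2≡25, 17^3≡29, 17^4≡31, 17^5≡32, 17^6≡16, 17^7≡8, 17^8≡4, 17^9≡2, 17^10≡1. ord_33(17) = 10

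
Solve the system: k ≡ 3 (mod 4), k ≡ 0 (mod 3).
M = 4 × 3 = 12. M₁ = 3, y₁ ≡ 3 (mod 4). M₂ = 4, y₂ ≡ 1 (mod 3). k = 3×3×3 + 0×4×1 ≡ 3 (mod 12)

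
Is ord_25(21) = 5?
Powers of 21 mod 25: 21^1≡21, 21^2≡16, 21^3≡11, 21^4≡6, 21^5≡1. First k with 21^k≡1 is k=5. Yes, ord_25(21) = 5.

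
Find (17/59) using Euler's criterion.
(17/59) = 17^{29} mod 59 = 1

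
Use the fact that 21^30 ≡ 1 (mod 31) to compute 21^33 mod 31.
By Fermat: 21^{30} ≡ 1 (mod 31). So 21^{33} = 21^{30} · 21^{3} ≡ 21^{3} ≡ 23 (mod 31)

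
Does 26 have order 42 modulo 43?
ord_43(26) divides 42. For each prime q|42: 26^{21}≡42, 26^{14}≡6, 26^{6}≡35, none ≡ 1. So 26 has order 42 and is a primitive root mod 43.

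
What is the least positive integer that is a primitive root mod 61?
g = 2. Powers: [2, 4, 8, 16, 32, 3, 6, 12, 24, ...] generates all 60 non-zero residues.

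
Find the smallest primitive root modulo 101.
g = 2. Powers: [2, 4, 8, 16, 32, 64, 27, 54, 7, ...] generates all 100 non-zero residues.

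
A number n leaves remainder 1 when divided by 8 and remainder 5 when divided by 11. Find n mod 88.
M = 8 × 11 = 88. M₁ = 11, y₁ ≡ 3 mod 8. M₂ = 8, y₂ ≡ 7 mod 11. n = 1×11×3 + 5×8×7 ≡ 49 mod 88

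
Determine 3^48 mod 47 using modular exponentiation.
Using Fermat: 3^{46} ≡ 1 mod 47. 48 ≡ 2 mod 46. So 3^{48} ≡ 3^{2} ≡ 9 mod 47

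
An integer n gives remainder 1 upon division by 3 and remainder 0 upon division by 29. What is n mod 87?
M = 3 × 29 = 87. M₁ = 29, y₁ ≡ 2 mod 3. M₂ = 3, y₂ ≡ 10 mod 29. n = 1×29×2 + 0×3×10 ≡ 58 mod 87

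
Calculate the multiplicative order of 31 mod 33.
Powers of 31 mod 33: 31^1≡31, 31^2≡4, 31^3≡25, 31^4≡16, 31^5≡1. ord_33(31) = 5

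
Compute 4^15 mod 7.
Using Fermat: 4^{6} ≡ 1 mod 7. 15 ≡ 3 mod 6. So 4^{15} ≡ 4^{3} ≡ 1 mod 7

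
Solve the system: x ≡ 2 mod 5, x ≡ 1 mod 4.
M = 5 × 4 = 20. M₁ = 4, y₁ ≡ 4 mod 5. M₂ = 5, y₂ ≡ 1 mod 4. x = 2×4×4 + 1×5×1 ≡ 17 mod 20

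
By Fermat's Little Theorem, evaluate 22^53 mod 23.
By Fermat: 22^{22} ≡ 1 mod 23. 53 = 2×22 + 9. So 22^{53} ≡ 22^{9} ≡ 22 mod 23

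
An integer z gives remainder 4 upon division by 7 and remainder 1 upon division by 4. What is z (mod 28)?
M = 7 × 4 = 28. M₁ = 4, y₁ ≡ 2 (mod 7). M₂ = 7, y₂ ≡ 3 (mod 4). z = 4×4×2 + 1×7×3 ≡ 25 (mod 28)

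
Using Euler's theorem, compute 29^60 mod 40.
By Euler: 29^{16} ≡ 1 mod 40 since gcd(29, 40) = 1. 60 = 3×16 + 12. So 29^{60} ≡ 29^{12} ≡ 1 mod 40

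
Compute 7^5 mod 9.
By repeated squaring (mod 9): 7^{1}≡7, 7^{2}≡4, 7^{4}≡7. Then 7^{5} = 7^{4+1} ≡ 7 × 7 ≡ 4 (mod 9)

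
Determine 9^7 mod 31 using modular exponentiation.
By repeated squaring (mod 31): 9^{1}≡9, 9^{2}≡19, 9^{4}≡20. Then 9^{7} = 9^{4+2+1} ≡ 20 × 19 × 9 ≡ 10 (mod 31)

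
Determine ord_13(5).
Powers of 5 mod 13: 5^1≡5, 5^2≡12, 5^3≡8, 5^4≡1. ord_13(5) = 4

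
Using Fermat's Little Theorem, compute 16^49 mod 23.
By Fermat: 16^{22} ≡ 1 mod 23. 49 = 2×22 + 5. So 16^{49} ≡ 16^{5} ≡ 6 mod 23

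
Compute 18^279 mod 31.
Using Fermat: 18^{30} ≡ 1 mod 31. 279 ≡ 9 mod 30. So 18^{279} ≡ 18^{9} ≡ 2 mod 31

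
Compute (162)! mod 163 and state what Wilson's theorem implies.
(162)! mod 163 = 162. Since this equals -1 (mod 163), Wilson confirms 163 is prime.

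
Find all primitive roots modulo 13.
There are φ(12) = 4 primitive roots mod 13: {2, 6, 7, 11}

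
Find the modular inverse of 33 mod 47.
Since 47 is prime, by Fermat 33^(-1) ≡ 33^{45} ≡ 10 (mod 47). Verify: 33 × 10 = 330 ≡ 1 (mod 47)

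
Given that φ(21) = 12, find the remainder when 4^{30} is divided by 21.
By Euler: 4^{12} ≡ 1 (mod 21) since gcd(4, 21) = 1. 30 = 2×12 + 6. So 4^{30} ≡ 4^{6} ≡ 1 (mod 21)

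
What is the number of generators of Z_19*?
A prime p has φ(p-1) primitive roots; here φ(18) = 6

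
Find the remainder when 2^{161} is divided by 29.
By Fermat: 2^{28} ≡ 1 (mod 29). 161 = 5×28 + 21. So 2^{161} ≡ 2^{21} ≡ 17 (mod 29)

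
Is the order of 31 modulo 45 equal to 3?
Powers of 31 mod 45: 31^1≡31, 31^2≡16, 31^3≡1. First k with 31^k≡1 is k=3. Yes, ord_45(31) = 3.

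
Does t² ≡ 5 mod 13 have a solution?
By Euler's criterion: 5^{6} ≡ 12 mod 13. Since this equals -1 (≡ 12), 5 is not a QR.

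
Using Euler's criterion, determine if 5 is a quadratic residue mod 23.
By Euler's criterion: 5^{11} ≡ 22 mod 23. Since this equals -1 (≡ 22), 5 is not a QR.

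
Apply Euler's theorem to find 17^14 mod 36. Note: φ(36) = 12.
By Euler: 17^{12} ≡ 1 mod 36 since gcd(17, 36) = 1. 14 = 1×12 + 2. So 17^{14} ≡ 17^{2} ≡ 1 mod 36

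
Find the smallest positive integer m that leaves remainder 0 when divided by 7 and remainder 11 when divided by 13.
M = 7 × 13 = 91. M₁ = 13, y₁ ≡ 6 mod 7. M₂ = 7, y₂ ≡ 2 mod 13. m = 0×13×6 + 11×7×2 ≡ 63 mod 91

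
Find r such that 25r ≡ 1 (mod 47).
Since 47 is prime, by Fermat 25^(-1) ≡ 25^{45} ≡ 32 (mod 47). Verify: 25 × 32 = 800 ≡ 1 (mod 47)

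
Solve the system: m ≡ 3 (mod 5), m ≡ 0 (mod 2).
M = 5 × 2 = 10. M₁ = 2, y₁ ≡ 3 (mod 5). M₂ = 5, y₂ ≡ 1 (mod 2). m = 3×2×3 + 0×5×1 ≡ 8 (mod 10)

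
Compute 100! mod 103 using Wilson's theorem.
(102)! = (100)! × (101) × (102) ≡ -1 mod 103. So (100)! ≡ -1 × [(102)(101)]^(-1) ≡ 51 mod 103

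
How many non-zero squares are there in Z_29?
Exactly half the non-zero residues mod a prime are QRs: (29-1)/2 = 14.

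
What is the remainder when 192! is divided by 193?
By Wilson's theorem, (192)! ≡ -1 ≡ 192 mod 193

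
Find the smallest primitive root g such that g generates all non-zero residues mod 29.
g = 2. Powers: [2, 4, 8, 16, 3, 6, 12, 24, 19, ...] generates all 28 non-zero residues.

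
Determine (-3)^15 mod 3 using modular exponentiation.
By repeated squaring mod 3: (-3)^{1}≡0, (-3)^{2}≡0, (-3)^{4}≡0, (-3)^{8}≡0. Then (-3)^{15} = (-3)^{8+4+2+1} ≡ 0 × 0 × 0 × 0 ≡ 0 mod 3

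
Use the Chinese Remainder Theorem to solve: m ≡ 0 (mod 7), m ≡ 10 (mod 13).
M = 7 × 13 = 91. M₁ = 13, y₁ ≡ 6 (mod 7). M₂ = 7, y₂ ≡ 2 (mod 13). m = 0×13×6 + 10×7×2 ≡ 49 (mod 91)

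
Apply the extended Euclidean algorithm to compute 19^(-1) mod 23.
Extended GCD: 19(-6) + 23(5) = 1. So 19^(-1) ≡ -6 ≡ 17 (mod 23). Verify: 19 × 17 = 323 ≡ 1 (mod 23)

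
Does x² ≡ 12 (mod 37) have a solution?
By Euler's criterion: 12^{18} ≡ 1 (mod 37). Since this equals 1, 12 is a QR.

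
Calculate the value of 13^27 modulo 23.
Using Fermat: 13^{22} ≡ 1 mod 23. 27 ≡ 5 mod 22. So 13^{27} ≡ 13^{5} ≡ 4 mod 23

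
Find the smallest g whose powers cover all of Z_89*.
g = 3. For each prime q|88: 3^{44}≡88, 3^{8}≡64, none ≡ 1, so ord_89(3) = 88 and 3 is a primitive root.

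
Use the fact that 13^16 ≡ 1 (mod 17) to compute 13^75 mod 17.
By Fermat: 13^{16} ≡ 1 (mod 17). 75 = 4×16 + 11. So 13^{75} ≡ 13^{11} ≡ 4 (mod 17)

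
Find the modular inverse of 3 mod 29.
Since 29 is prime, by Fermat 3^(-1) ≡ 3^{27} ≡ 10 mod 29. Verify: 3 × 10 = 30 ≡ 1 mod 29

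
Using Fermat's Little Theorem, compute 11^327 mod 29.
By Fermat: 11^{28} ≡ 1 mod 29. 327 ≡ 19 mod 28. So 11^{327} ≡ 11^{19} ≡ 15 mod 29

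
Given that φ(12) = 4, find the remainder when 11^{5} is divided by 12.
By Euler: 11^{4} ≡ 1 (mod 12) since gcd(11, 12) = 1. 5 = 1×4 + 1. So 11^{5} ≡ 11^{1} ≡ 11 (mod 12)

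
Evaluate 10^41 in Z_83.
By repeated squaring mod 83: 10^{1}≡10, 10^{2}≡17, 10^{4}≡40, 10^{8}≡23, 10^{16}≡31, 10^{32}≡48. Then 10^{41} = 10^{32+8+1} ≡ 48 × 23 × 10 ≡ 1 mod 83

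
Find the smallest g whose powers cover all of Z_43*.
g = 3. Powers: [3, 9, 27, 38, 28, 41, 37, 25, ...] generates all 42 non-zero residues.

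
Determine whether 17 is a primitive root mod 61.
ord_61(17) divides 60. For each prime q|60: 17^{30}≡60, 17^{20}≡13, 17^{12}≡20, none ≡ 1. So 17 has order 60 and is a primitive root mod 61.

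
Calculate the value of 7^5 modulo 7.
By repeated squaring (mod 7): 7^{1}≡0, 7^{2}≡0, 7^{4}≡0. Then 7^{5} = 7^{4+1} ≡ 0 × 0 ≡ 0 (mod 7)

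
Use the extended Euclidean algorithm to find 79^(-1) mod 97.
Extended GCD: 79(-27) + 97(22) = 1. So 79^(-1) ≡ -27 ≡ 70 (mod 97). Verify: 79 × 70 = 5530 ≡ 1 (mod 97)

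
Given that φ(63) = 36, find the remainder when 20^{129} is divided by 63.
By Euler: 20^{36} ≡ 1 (mod 63) since gcd(20, 63) = 1. 129 = 3×36 + 21. So 20^{129} ≡ 20^{21} ≡ 62 (mod 63)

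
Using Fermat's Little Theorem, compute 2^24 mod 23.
By Fermat: 2^{22} ≡ 1 (mod 23). So 2^{24} = 2^{22} · 2^{2} ≡ 2^{2} ≡ 4 (mod 23)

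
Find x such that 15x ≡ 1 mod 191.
Since 191 is prime, by Fermat 15^(-1) ≡ 15^{189} ≡ 51 mod 191. Verify: 15 × 51 = 765 ≡ 1 mod 191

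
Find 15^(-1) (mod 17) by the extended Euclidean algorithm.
Extended GCD: 15(8) + 17(-7) = 1. So 15^(-1) ≡ 8 (mod 17). Verify: 15 × 8 = 120 ≡ 1 (mod 17)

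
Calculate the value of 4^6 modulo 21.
By repeated squaring (mod 21): 4^{1}≡4, 4^{2}≡16, 4^{4}≡4. Then 4^{6} = 4^{4+2} ≡ 4 × 16 ≡ 1 (mod 21)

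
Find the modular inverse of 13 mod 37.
Since 37 is prime, by Fermat 13^(-1) ≡ 13^{35} ≡ 20 (mod 37). Verify: 13 × 20 = 260 ≡ 1 (mod 37)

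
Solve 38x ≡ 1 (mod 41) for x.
Since 41 is prime, by Fermat 38^(-1) ≡ 38^{39} ≡ 27 (mod 41). Verify: 38 × 27 = 1026 ≡ 1 (mod 41)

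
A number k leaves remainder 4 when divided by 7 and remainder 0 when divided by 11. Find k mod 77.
M = 7 × 11 = 77. M₁ = 11, y₁ ≡ 2 mod 7. M₂ = 7, y₂ ≡ 8 mod 11. k = 4×11×2 + 0×7×8 ≡ 11 mod 77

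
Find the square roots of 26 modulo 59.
The square roots of 26 mod 59 are 12 and 47. Verify: 12² = 144 ≡ 26 mod 59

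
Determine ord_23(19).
Powers of 19 mod 23: 19^1≡19, 19^2≡16, 19^3≡5, 19^4≡3, 19^5≡11, 19^6≡2, 19^7≡15, 19^8≡9, 19^9≡10, 19^10≡6, 19^11≡22, 19^12≡4, 19^13≡7, 19^14≡18, 19^15≡20, 19^16≡12, 19^17≡21, 19^18≡8, 19^19≡14, 19^20≡13, 19^21≡17, 19^22≡1. ord_23(19) = 22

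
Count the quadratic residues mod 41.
The squaring map on Z_41* is 2-to-1, so there are (40)/2 = 20 QRs.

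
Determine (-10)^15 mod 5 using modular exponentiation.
By repeated squaring mod 5: (-10)^{1}≡0, (-10)^{2}≡0, (-10)^{4}≡0, (-10)^{8}≡0. Then (-10)^{15} = (-10)^{8+4+2+1} ≡ 0 × 0 × 0 × 0 ≡ 0 mod 5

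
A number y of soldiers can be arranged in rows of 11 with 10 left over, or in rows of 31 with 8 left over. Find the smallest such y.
M = 11 × 31 = 341. M₁ = 31, y₁ ≡ 5 (mod 11). M₂ = 11, y₂ ≡ 17 (mod 31). y = 10×31×5 + 8×11×17 ≡ 318 (mod 341)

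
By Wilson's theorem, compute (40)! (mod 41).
By Wilson's theorem, (40)! ≡ -1 ≡ 40 (mod 41)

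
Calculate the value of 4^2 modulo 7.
4^{2} = 16 ≡ 2 (mod 7)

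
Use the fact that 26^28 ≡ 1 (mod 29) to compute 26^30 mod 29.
By Fermat: 26^{28} ≡ 1 (mod 29). So 26^{30} = 26^{28} · 26^{2} ≡ 26^{2} ≡ 9 (mod 29)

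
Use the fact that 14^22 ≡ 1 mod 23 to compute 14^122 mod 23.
By Fermat: 14^{22} ≡ 1 mod 23. 122 = 5×22 + 12. So 14^{122} ≡ 14^{12} ≡ 9 mod 23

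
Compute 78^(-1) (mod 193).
Since 193 is prime, by Fermat 78^(-1) ≡ 78^{191} ≡ 146 (mod 193). Verify: 78 × 146 = 11388 ≡ 1 (mod 193)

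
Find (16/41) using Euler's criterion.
(16/41) = 16^{20} mod 41 = 1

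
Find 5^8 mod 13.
By repeated squaring mod 13: 5^{1}≡5, 5^{2}≡12, 5^{4}≡1, 5^{8}≡1. So 5^{8} ≡ 1 mod 13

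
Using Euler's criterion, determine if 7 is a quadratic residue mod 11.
By Euler's criterion: 7^{5} ≡ 10 mod 11. Since this equals -1 (≡ 10), 7 is not a QR.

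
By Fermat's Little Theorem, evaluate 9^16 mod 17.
By Fermat's Little Theorem, 9^{16} ≡ 1 (mod 17) since 17 is prime and gcd(9, 17) = 1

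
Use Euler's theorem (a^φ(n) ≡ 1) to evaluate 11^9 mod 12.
By Euler: 11^{4} ≡ 1 (mod 12) since gcd(11, 12) = 1. 9 = 2×4 + 1. So 11^{9} ≡ 11^{1} ≡ 11 (mod 12)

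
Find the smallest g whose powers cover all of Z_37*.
g = 2. For each prime q|36: 2^{18}≡36, 2^{12}≡26, none ≡ 1, so ord_37(2) = 36 and 2 is a primitive root.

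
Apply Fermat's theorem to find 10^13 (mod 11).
By Fermat: 10^{10} ≡ 1 (mod 11). So 10^{13} = 10^{10} · 10^{3} ≡ 10^{3} ≡ 10 (mod 11)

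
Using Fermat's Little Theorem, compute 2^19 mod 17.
By Fermat: 2^{16} ≡ 1 mod 17. So 2^{19} = 2^{16} · 2^{3} ≡ 2^{3} ≡ 8 mod 17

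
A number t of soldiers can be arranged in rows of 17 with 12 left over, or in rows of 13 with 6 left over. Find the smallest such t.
M = 17 × 13 = 221. M₁ = 13, y₁ ≡ 4 (mod 17). M₂ = 17, y₂ ≡ 10 (mod 13). t = 12×13×4 + 6×17×10 ≡ 97 (mod 221)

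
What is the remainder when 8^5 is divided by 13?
By repeated squaring (mod 13): 8^{1}≡8, 8^{2}≡12, 8^{4}≡1. Then 8^{5} = 8^{4+1} ≡ 1 × 8 ≡ 8 (mod 13)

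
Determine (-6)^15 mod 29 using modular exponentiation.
By repeated squaring mod 29: (-6)^{1}≡23, (-6)^{2}≡7, (-6)^{4}≡20, (-6)^{8}≡23. Then (-6)^{15} = (-6)^{8+4+2+1} ≡ 23 × 20 × 7 × 23 ≡ 23 mod 29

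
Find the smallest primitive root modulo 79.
g = 3. Powers: [3, 9, 27, 2, 6, 18, 54, 4, 12, 36, ...] generates all 78 non-zero residues.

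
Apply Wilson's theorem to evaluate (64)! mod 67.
(66)! = (64)! × (65) × (66) ≡ -1 mod 67. So (64)! ≡ -1 × [(66)(65)]^(-1) ≡ 33 mod 67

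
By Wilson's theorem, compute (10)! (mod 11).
By Wilson's theorem, (10)! ≡ -1 ≡ 10 (mod 11)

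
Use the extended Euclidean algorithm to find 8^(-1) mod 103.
Extended GCD: 8(13) + 103(-1) = 1. So 8^(-1) ≡ 13 (mod 103). Verify: 8 × 13 = 104 ≡ 1 (mod 103)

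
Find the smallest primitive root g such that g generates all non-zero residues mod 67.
g = 2. For each prime q|66: 2^{33}≡66, 2^{22}≡37, 2^{6}≡64, none ≡ 1, so ord_67(2) = 66 and 2 is a primitive root.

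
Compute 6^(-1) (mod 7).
Since 7 is prime, by Fermat 6^(-1) ≡ 6^{5} ≡ 6 (mod 7). Verify: 6 × 6 = 36 ≡ 1 (mod 7)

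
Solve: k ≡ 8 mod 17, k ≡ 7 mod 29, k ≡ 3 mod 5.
M = 17 × 29 × 5 = 2465. M₁ = 145, y₁ ≡ 2 mod 17. M₂ = 85, y₂ ≡ 14 mod 29. M₃ = 493, y₃ ≡ 2 mod 5. k = 8×145×2 + 7×85×14 + 3×493×2 ≡ 1283 mod 2465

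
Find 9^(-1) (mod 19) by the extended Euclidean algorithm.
Extended GCD: 9(-2) + 19(1) = 1. So 9^(-1) ≡ -2 ≡ 17 (mod 19). Verify: 9 × 17 = 153 ≡ 1 (mod 19)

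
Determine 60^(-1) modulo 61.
Since 61 is prime, by Fermat 60^(-1) ≡ 60^{59} ≡ 60 mod 61. Verify: 60 × 60 = 3600 ≡ 1 mod 61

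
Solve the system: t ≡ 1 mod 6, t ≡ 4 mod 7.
M = 6 × 7 = 42. M₁ = 7, y₁ ≡ 1 mod 6. M₂ = 6, y₂ ≡ 6 mod 7. t = 1×7×1 + 4×6×6 ≡ 25 mod 42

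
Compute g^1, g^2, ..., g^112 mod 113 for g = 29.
29^1, 29^2, ..., 29^{112} mod 113: [29, 50, 94, 14, 67, 22, 73, 83, 34, 82, 5, 32, 24, 18, 70, 109, 110, 26, 76, 57, 71, 25, 47, 7, 90, 11, 93, 98, 17, 41, 59, 16, 12, 9, 35, 111, 55, 13, 38, 85, 92, 69, 80, 60, 45, 62, 103, 49, 65, 77, 86, 8, 6, 61, 74, 112, 84, 63, 19, 99, 46, 91, 40, 30, 79, 31, 108, 81, 89, 95, 43, 4, 3, 87, 37, 56, 42, 88, 66, 106, 23, 102, 20, 15, 96, 72, 54, 97, 101, 104, 78, 2, 58, 100, 75, 28, 21, 44, 33, 53, 68, 51, 10, 64, 48, 36, 27, 105, 107, 52, 39, 1]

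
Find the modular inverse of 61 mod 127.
Since 127 is prime, by Fermat 61^(-1) ≡ 61^{125} ≡ 25 mod 127. Verify: 61 × 25 = 1525 ≡ 1 mod 127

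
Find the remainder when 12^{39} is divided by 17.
By Fermat: 12^{16} ≡ 1 (mod 17). 39 = 2×16 + 7. So 12^{39} ≡ 12^{7} ≡ 7 (mod 17)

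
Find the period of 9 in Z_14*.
Powers of 9 mod 14: 9^1≡9, 9^2≡11, 9^3≡1. Order = 3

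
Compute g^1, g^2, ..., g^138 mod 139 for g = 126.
126^1, 126^2, ..., 126^{138} mod 139: [126, 30, 27, 66, 115, 34, 114, 47, 84, 20, 18, 44, 123, 69, 76, 124, 56, 106, 12, 122, 82, 46, 97, 129, 130, 117, 8, 35, 101, 77, 111, 86, 133, 78, 98, 116, 21, 5, 74, 11, 135, 52, 19, 31, 14, 96, 3, 100, 90, 81, 59, 67, 102, 64, 2, 113, 60, 54, 132, 91, 68, 89, 94, 29, 40, 36, 88, 107, 138, 13, 109, 112, 73, 24, 105, 25, 92, 55, 119, 121, 95, 16, 70, 63, 15, 83, 33, 127, 17, 57, 93, 42, 10, 9, 22, 131, 104, 38, 62, 28, 53, 6, 61, 41, 23, 118, 134, 65, 128, 4, 87, 120, 108, 125, 43, 136, 39, 49, 58, 80, 72, 37, 75, 137, 26, 79, 85, 7, 48, 71, 50, 45, 110, 99, 103, 51, 32, 1]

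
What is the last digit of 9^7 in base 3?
By repeated squaring (mod 3): 9^{1}≡0, 9^{2}≡0, 9^{4}≡0. Then 9^{7} = 9^{4+2+1} ≡ 0 × 0 × 0 ≡ 0 (mod 3)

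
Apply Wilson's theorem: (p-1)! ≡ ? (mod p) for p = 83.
By Wilson's theorem, (82)! ≡ -1 ≡ 82 mod 83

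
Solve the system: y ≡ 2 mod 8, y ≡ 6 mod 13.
M = 8 × 13 = 104. M₁ = 13, y₁ ≡ 5 mod 8. M₂ = 8, y₂ ≡ 5 mod 13. y = 2×13×5 + 6×8×5 ≡ 58 mod 104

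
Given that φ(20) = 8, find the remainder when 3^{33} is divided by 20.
By Euler: 3^{8} ≡ 1 mod 20 since gcd(3, 20) = 1. 33 = 4×8 + 1. So 3^{33} ≡ 3^{1} ≡ 3 mod 20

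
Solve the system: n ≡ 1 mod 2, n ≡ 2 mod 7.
M = 2 × 7 = 14. M₁ = 7, y₁ ≡ 1 mod 2. M₂ = 2, y₂ ≡ 4 mod 7. n = 1×7×1 + 2×2×4 ≡ 9 mod 14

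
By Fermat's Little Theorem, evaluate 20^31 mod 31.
By Fermat: 20^{30} ≡ 1 (mod 31). So 20^{31} = 20^{30} · 20^{1} ≡ 20^{1} ≡ 20 (mod 31)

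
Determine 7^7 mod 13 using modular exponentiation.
By repeated squaring (mod 13): 7^{1}≡7, 7^{2}≡10, 7^{4}≡9. Then 7^{7} = 7^{4+2+1} ≡ 9 × 10 × 7 ≡ 6 (mod 13)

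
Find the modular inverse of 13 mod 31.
Since 31 is prime, by Fermat 13^(-1) ≡ 13^{29} ≡ 12 mod 31. Verify: 13 × 12 = 156 ≡ 1 mod 31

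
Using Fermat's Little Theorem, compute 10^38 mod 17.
By Fermat: 10^{16} ≡ 1 (mod 17). 38 = 2×16 + 6. So 10^{38} ≡ 10^{6} ≡ 9 (mod 17)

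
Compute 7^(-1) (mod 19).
Since 19 is prime, by Fermat 7^(-1) ≡ 7^{17} ≡ 11 (mod 19). Verify: 7 × 11 = 77 ≡ 1 (mod 19)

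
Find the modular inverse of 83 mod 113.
Since 113 is prime, by Fermat 83^(-1) ≡ 83^{111} ≡ 64 (mod 113). Verify: 83 × 64 = 5312 ≡ 1 (mod 113)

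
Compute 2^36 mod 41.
By repeated squaring mod 41: 2^{1}≡2, 2^{2}≡4, 2^{4}≡16, 2^{8}≡10, 2^{16}≡18, 2^{32}≡37. Then 2^{36} = 2^{32+4} ≡ 37 × 16 ≡ 18 mod 41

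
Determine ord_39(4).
Powers of 4 mod 39: 4^1≡4, 4^2≡16, 4^3≡25, 4^4≡22, 4^5≡10, 4^6≡1. Order = 6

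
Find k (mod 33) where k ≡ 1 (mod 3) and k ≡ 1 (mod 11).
M = 3 × 11 = 33. M₁ = 11, y₁ ≡ 2 (mod 3). M₂ = 3, y₂ ≡ 4 (mod 11). k = 1×11×2 + 1×3×4 ≡ 1 (mod 33)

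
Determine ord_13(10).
Powers of 10 mod 13: 10^1≡10, 10^2≡9, 10^3≡12, 10^4≡3, 10^5≡4, 10^6≡1. ord_13(10) = 6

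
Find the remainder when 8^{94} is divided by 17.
By Fermat: 8^{16} ≡ 1 (mod 17). 94 = 5×16 + 14. So 8^{94} ≡ 8^{14} ≡ 4 (mod 17)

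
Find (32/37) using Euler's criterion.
(32/37) = 32^{18} mod 37 = -1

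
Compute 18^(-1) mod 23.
Since 23 is prime, by Fermat 18^(-1) ≡ 18^{21} ≡ 9 mod 23. Verify: 18 × 9 = 162 ≡ 1 mod 23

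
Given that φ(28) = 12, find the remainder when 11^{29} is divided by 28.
By Euler: 11^{12} ≡ 1 (mod 28) since gcd(11, 28) = 1. 29 = 2×12 + 5. So 11^{29} ≡ 11^{5} ≡ 23 (mod 28)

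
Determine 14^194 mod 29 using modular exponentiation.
Using Fermat: 14^{28} ≡ 1 mod 29. 194 ≡ 26 mod 28. So 14^{194} ≡ 14^{26} ≡ 4 mod 29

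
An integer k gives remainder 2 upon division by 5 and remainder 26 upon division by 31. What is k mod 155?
M = 5 × 31 = 155. M₁ = 31, y₁ ≡ 1 mod 5. M₂ = 5, y₂ ≡ 25 mod 31. k = 2×31×1 + 26×5×25 ≡ 57 mod 155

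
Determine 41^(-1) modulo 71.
Since 71 is prime, by Fermat 41^(-1) ≡ 41^{69} ≡ 26 (mod 71). Verify: 41 × 26 = 1066 ≡ 1 (mod 71)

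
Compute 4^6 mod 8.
By repeated squaring mod 8: 4^{1}≡4, 4^{2}≡0, 4^{4}≡0. Then 4^{6} = 4^{4+2} ≡ 0 × 0 ≡ 0 mod 8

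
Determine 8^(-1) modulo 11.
Since 11 is prime, by Fermat 8^(-1) ≡ 8^{9} ≡ 7 mod 11. Verify: 8 × 7 = 56 ≡ 1 mod 11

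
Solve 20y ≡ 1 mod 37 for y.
Since 37 is prime, by Fermat 20^(-1) ≡ 20^{35} ≡ 13 mod 37. Verify: 20 × 13 = 260 ≡ 1 mod 37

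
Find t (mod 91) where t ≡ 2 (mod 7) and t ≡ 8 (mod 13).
M = 7 × 13 = 91. M₁ = 13, y₁ ≡ 6 (mod 7). M₂ = 7, y₂ ≡ 2 (mod 13). t = 2×13×6 + 8×7×2 ≡ 86 (mod 91)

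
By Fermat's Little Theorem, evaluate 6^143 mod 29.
By Fermat: 6^{28} ≡ 1 (mod 29). 143 = 5×28 + 3. So 6^{143} ≡ 6^{3} ≡ 13 (mod 29)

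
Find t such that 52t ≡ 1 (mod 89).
Since 89 is prime, by Fermat 52^(-1) ≡ 52^{87} ≡ 12 (mod 89). Verify: 52 × 12 = 624 ≡ 1 (mod 89)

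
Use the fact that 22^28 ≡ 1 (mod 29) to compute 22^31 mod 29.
By Fermat: 22^{28} ≡ 1 (mod 29). So 22^{31} = 22^{28} · 22^{3} ≡ 22^{3} ≡ 5 (mod 29)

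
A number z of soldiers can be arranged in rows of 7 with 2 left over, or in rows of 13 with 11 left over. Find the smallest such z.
M = 7 × 13 = 91. M₁ = 13, y₁ ≡ 6 (mod 7). M₂ = 7, y₂ ≡ 2 (mod 13). z = 2×13×6 + 11×7×2 ≡ 37 (mod 91)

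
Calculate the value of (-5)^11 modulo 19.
By repeated squaring mod 19: (-5)^{1}≡14, (-5)^{2}≡6, (-5)^{4}≡17, (-5)^{8}≡4. Then (-5)^{11} = (-5)^{8+2+1} ≡ 4 × 6 × 14 ≡ 13 mod 19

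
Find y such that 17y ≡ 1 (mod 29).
Since 29 is prime, by Fermat 17^(-1) ≡ 17^{27} ≡ 12 (mod 29). Verify: 17 × 12 = 204 ≡ 1 (mod 29)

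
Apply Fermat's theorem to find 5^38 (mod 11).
By Fermat: 5^{10} ≡ 1 (mod 11). 38 = 3×10 + 8. So 5^{38} ≡ 5^{8} ≡ 4 (mod 11)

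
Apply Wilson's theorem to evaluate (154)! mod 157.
(156)! = (154)! × (155) × (156) ≡ -1 (mod 157). So (154)! ≡ -1 × [(156)(155)]^(-1) ≡ 78 (mod 157)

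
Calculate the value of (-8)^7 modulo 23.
By repeated squaring mod 23: (-8)^{1}≡15, (-8)^{2}≡18, (-8)^{4}≡2. Then (-8)^{7} = (-8)^{4+2+1} ≡ 2 × 18 × 15 ≡ 11 mod 23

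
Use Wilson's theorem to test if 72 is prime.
(71)! mod 72 = 0. Since 0 ≢ -1 mod 72, 72 is not prime.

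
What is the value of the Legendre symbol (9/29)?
(9/29) = 9^{14} mod 29 = 1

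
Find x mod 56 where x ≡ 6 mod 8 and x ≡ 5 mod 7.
M = 8 × 7 = 56. M₁ = 7, y₁ ≡ 7 mod 8. M₂ = 8, y₂ ≡ 1 mod 7. x = 6×7×7 + 5×8×1 ≡ 54 mod 56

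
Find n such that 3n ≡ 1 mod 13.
Since 13 is prime, by Fermat 3^(-1) ≡ 3^{11} ≡ 9 mod 13. Verify: 3 × 9 = 27 ≡ 1 mod 13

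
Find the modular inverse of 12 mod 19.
Since 19 is prime, by Fermat 12^(-1) ≡ 12^{17} ≡ 8 mod 19. Verify: 12 × 8 = 96 ≡ 1 mod 19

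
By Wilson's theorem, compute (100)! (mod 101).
By Wilson's theorem, (100)! ≡ -1 ≡ 100 (mod 101)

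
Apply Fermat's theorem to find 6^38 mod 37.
By Fermat: 6^{36} ≡ 1 mod 37. So 6^{38} = 6^{36} · 6^{2} ≡ 6^{2} ≡ 36 mod 37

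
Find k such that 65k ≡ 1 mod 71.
Since 71 is prime, by Fermat 65^(-1) ≡ 65^{69} ≡ 59 mod 71. Verify: 65 × 59 = 3835 ≡ 1 mod 71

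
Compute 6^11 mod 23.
By repeated squaring mod 23: 6^{1}≡6, 6^{2}≡13, 6^{4}≡8, 6^{8}≡18. Then 6^{11} = 6^{8+2+1} ≡ 18 × 13 × 6 ≡ 1 mod 23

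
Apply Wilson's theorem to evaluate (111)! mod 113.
(112)! = (111)! × (112) ≡ -1 (mod 113). So (111)! ≡ -1 × (112)^(-1) ≡ (-1)×(-1) = 1 (mod 113)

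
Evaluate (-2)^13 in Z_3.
Using Fermat: (-2)^{2} ≡ 1 mod 3. 13 ≡ 1 mod 2. So (-2)^{13} ≡ (-2)^{1} ≡ 1 mod 3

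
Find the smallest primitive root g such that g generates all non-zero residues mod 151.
g = 6. Powers: [6, 36, 65, 88, 75, 148, 133, 43, ...] generates all 150 non-zero residues.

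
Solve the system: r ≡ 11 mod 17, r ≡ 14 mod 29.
M = 17 × 29 = 493. M₁ = 29, y₁ ≡ 10 mod 17. M₂ = 17, y₂ ≡ 12 mod 29. r = 11×29×10 + 14×17×12 ≡ 130 mod 493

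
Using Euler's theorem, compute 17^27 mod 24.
By Euler: 17^{8} ≡ 1 (mod 24) since gcd(17, 24) = 1. 27 = 3×8 + 3. So 17^{27} ≡ 17^{3} ≡ 17 (mod 24)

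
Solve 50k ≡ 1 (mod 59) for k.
Since 59 is prime, by Fermat 50^(-1) ≡ 50^{57} ≡ 13 (mod 59). Verify: 50 × 13 = 650 ≡ 1 (mod 59)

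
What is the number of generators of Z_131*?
A prime p has φ(p-1) primitive roots; here φ(130) = 48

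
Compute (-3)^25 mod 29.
By repeated squaring (mod 29): (-3)^{1}≡26, (-3)^{2}≡9, (-3)^{4}≡23, (-3)^{8}≡7, (-3)^{16}≡20. Then (-3)^{25} = (-3)^{16+8+1} ≡ 20 × 7 × 26 ≡ 15 (mod 29)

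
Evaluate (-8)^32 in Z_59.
By repeated squaring mod 59: (-8)^{1}≡51, (-8)^{2}≡5, (-8)^{4}≡25, (-8)^{8}≡35, (-8)^{16}≡45, (-8)^{32}≡19. So (-8)^{32} ≡ 19 mod 59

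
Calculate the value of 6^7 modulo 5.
Using Fermat: 6^{4} ≡ 1 mod 5. 7 ≡ 3 mod 4. So 6^{7} ≡ 6^{3} ≡ 1 mod 5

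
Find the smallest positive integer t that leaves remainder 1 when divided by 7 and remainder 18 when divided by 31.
M = 7 × 31 = 217. M₁ = 31, y₁ ≡ 5 mod 7. M₂ = 7, y₂ ≡ 9 mod 31. t = 1×31×5 + 18×7×9 ≡ 204 mod 217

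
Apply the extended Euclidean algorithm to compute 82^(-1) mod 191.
Extended GCD: 82(7) + 191(-3) = 1. So 82^(-1) ≡ 7 (mod 191). Verify: 82 × 7 = 574 ≡ 1 (mod 191)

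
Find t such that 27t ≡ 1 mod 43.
Since 43 is prime, by Fermat 27^(-1) ≡ 27^{41} ≡ 8 mod 43. Verify: 27 × 8 = 216 ≡ 1 mod 43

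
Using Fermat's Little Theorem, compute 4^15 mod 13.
By Fermat: 4^{12} ≡ 1 mod 13. So 4^{15} = 4^{12} · 4^{3} ≡ 4^{3} ≡ 12 mod 13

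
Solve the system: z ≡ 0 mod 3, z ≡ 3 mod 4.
M = 3 × 4 = 12. M₁ = 4, y₁ ≡ 1 mod 3. M₂ = 3, y₂ ≡ 3 mod 4. z = 0×4×1 + 3×3×3 ≡ 3 mod 12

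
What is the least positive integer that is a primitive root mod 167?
g = 5. For each prime q|166: 5^{83}≡166, 5^{2}≡25, none ≡ 1, so ord_167(5) = 166 and 5 is a primitive root.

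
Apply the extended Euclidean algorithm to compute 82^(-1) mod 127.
Extended GCD: 82(-48) + 127(31) = 1. So 82^(-1) ≡ -48 ≡ 79 mod 127. Verify: 82 × 79 = 6478 ≡ 1 mod 127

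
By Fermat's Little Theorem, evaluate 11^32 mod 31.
By Fermat: 11^{30} ≡ 1 mod 31. So 11^{32} = 11^{30} · 11^{2} ≡ 11^{2} ≡ 28 mod 31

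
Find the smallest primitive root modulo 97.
g = 5. Powers: [5, 25, 28, 43, 21, 8, 40, 6, 30, ...] generates all 96 non-zero residues.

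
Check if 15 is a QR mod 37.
By Euler's criterion: 15^{18} ≡ 36 mod 37. Since this equals -1 (≡ 36), 15 is not a QR.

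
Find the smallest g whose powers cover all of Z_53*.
g = 2. For each prime q|52: 2^{26}≡52, 2^{4}≡16, none ≡ 1, so ord_53(2) = 52 and 2 is a primitive root.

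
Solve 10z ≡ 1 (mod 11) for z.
Since 11 is prime, by Fermat 10^(-1) ≡ 10^{9} ≡ 10 (mod 11). Verify: 10 × 10 = 100 ≡ 1 (mod 11)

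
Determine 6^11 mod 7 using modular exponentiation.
Using Fermat: 6^{6} ≡ 1 (mod 7). 11 ≡ 5 (mod 6). So 6^{11} ≡ 6^{5} ≡ 6 (mod 7)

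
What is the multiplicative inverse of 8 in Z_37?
Since 37 is prime, by Fermat 8^(-1) ≡ 8^{35} ≡ 14 mod 37. Verify: 8 × 14 = 112 ≡ 1 mod 37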